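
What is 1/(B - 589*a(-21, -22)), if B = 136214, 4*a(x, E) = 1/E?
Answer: 88/11987421 ≈ 7.3410e-6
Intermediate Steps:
a(x, E) = 1/(4*E)
1/(B - 589*a(-21, -22)) = 1/(136214 - 589/(4*(-22))) = 1/(136214 - 589*(-1)/(4*22)) = 1/(136214 - 589*(-1/88)) = 1/(136214 + 589/88) = 1/(11987421/88) = 88/11987421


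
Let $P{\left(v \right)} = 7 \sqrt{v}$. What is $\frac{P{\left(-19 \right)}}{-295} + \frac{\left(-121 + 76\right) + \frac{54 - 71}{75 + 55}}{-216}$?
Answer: $\frac{5867}{28080} - \frac{7 i \sqrt{19}}{295} \approx 0.20894 - 0.10343 i$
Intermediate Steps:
$\frac{P{\left(-19 \right)}}{-295} + \frac{\left(-121 + 76\right) + \frac{54 - 71}{75 + 55}}{-216} = \frac{7 \sqrt{-19}}{-295} + \frac{\left(-121 + 76\right) + \frac{54 - 71}{75 + 55}}{-216} = 7 i \sqrt{19} \left(- \frac{1}{295}\right) + \left(-45 - \frac{17}{130}\right) \left(- \frac{1}{216}\right) = - \frac{7 i \sqrt{19}}{295} + \left(-45 - \frac{17}{130}\right) \left(- \frac{1}{216}\right) = - \frac{7 i \sqrt{19}}{295} - - \frac{5867}{28080} = - \frac{7 i \sqrt{19}}{295} + \frac{5867}{28080} = \frac{5867}{28080} - \frac{7 i \sqrt{19}}{295}$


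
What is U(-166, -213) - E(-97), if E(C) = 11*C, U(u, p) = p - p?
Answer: 1067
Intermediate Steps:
U(u, p) = 0
U(-166, -213) - E(-97) = 0 - 11*(-97) = 0 - 1*(-1067) = 0 + 1067 = 1067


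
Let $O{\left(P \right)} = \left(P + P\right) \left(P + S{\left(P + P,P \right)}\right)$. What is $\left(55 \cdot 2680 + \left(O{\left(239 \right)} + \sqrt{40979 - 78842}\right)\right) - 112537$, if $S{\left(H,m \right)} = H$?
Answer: $377589 + 3 i \sqrt{4207} \approx 3.7759 \cdot 10^{5} + 194.58 i$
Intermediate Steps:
$O{\left(P \right)} = 6 P^{2}$ ($O{\left(P \right)} = \left(P + P\right) \left(P + \left(P + P\right)\right) = 2 P \left(P + 2 P\right) = 2 P 3 P = 6 P^{2}$)
$\left(55 \cdot 2680 + \left(O{\left(239 \right)} + \sqrt{40979 - 78842}\right)\right) - 112537 = \left(55 \cdot 2680 + \left(6 \cdot 239^{2} + \sqrt{40979 - 78842}\right)\right) - 112537 = \left(147400 + \left(6 \cdot 57121 + \sqrt{-37863}\right)\right) - 112537 = \left(147400 + \left(342726 + 3 i \sqrt{4207}\right)\right) - 112537 = \left(490126 + 3 i \sqrt{4207}\right) - 112537 = 377589 + 3 i \sqrt{4207}$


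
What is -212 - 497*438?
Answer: -217898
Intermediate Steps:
-212 - 497*438 = -212 - 217686 = -217898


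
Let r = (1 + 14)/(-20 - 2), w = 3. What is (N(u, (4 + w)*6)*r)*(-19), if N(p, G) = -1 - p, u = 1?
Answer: -285/11 ≈ -25.909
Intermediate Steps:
r = -15/22 (r = 15/(-22) = 15*(-1/22) = -15/22 ≈ -0.68182)
(N(u, (4 + w)*6)*r)*(-19) = ((-1 - 1*1)*(-15/22))*(-19) = ((-1 - 1)*(-15/22))*(-19) = -2*(-15/22)*(-19) = (15/11)*(-19) = -285/11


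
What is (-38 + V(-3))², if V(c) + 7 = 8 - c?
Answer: 1156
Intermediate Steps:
V(c) = 1 - c (V(c) = -7 + (8 - c) = 1 - c)
(-38 + V(-3))² = (-38 + (1 - 1*(-3)))² = (-38 + (1 + 3))² = (-38 + 4)² = (-34)² = 1156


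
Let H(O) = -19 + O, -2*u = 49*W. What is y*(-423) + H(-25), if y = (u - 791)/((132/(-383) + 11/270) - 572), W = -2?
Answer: -35060888728/59181947 ≈ -592.43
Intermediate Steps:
u = 49 (u = -49*(-2)/2 = -1/2*(-98) = 49)
y = 76730220/59181947 (y = (49 - 791)/((132/(-383) + 11/270) - 572) = -742/((132*(-1/383) + 11*(1/270)) - 572) = -742/((-132/383 + 11/270) - 572) = -742/(-31427/103410 - 572) = -742/(-59181947/103410) = -742*(-103410/59181947) = 76730220/59181947 ≈ 1.2965)
y*(-423) + H(-25) = (76730220/59181947)*(-423) + (-19 - 25) = -32456883060/59181947 - 44 = -35060888728/59181947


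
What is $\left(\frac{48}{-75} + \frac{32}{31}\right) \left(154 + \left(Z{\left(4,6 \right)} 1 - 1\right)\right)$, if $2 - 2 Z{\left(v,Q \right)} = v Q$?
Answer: $\frac{43168}{775} \approx 55.701$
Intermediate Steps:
$Z{\left(v,Q \right)} = 1 - \frac{Q v}{2}$ ($Z{\left(v,Q \right)} = 1 - \frac{v Q}{2} = 1 - \frac{Q v}{2}$)
$\left(\frac{48}{-75} + \frac{32}{31}\right) \left(154 + \left(Z{\left(4,6 \right)} 1 - 1\right)\right) = \left(\frac{48}{-75} + \frac{32}{31}\right) \left(154 + \left(\left(1 - 3 \cdot 4\right) 1 - 1\right)\right) = \left(48 \left(- \frac{1}{75}\right) + 32 \cdot \frac{1}{31}\right) \left(154 + \left(\left(1 - 12\right) 1 - 1\right)\right) = \left(- \frac{16}{25} + \frac{32}{31}\right) \left(154 - 12\right) = \frac{304 \left(154 - 12\right)}{775} = \frac{304}{775} \cdot 142 = \frac{43168}{775}$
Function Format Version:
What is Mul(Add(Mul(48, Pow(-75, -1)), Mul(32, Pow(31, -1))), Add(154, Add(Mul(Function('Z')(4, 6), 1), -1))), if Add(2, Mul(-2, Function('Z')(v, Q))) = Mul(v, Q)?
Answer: Rational(43168, 775) ≈ 55.701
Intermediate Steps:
Function('Z')(v, Q) = Add(1, Mul(Rational(-1, 2), Q, v)) (Function('Z')(v, Q) = Add(1, Mul(Rational(-1, 2), Mul(v, Q))) = Add(1, Mul(Rational(-1, 2), Mul(Q, v))) = Add(1, Mul(Rational(-1, 2), Q, v)))
Mul(Add(Mul(48, Pow(-75, -1)), Mul(32, Pow(31, -1))), Add(154, Add(Mul(Function('Z')(4, 6), 1), -1))) = Mul(Add(Mul(48, Pow(-75, -1)), Mul(32, Pow(31, -1))), Add(154, Add(Mul(Add(1, Mul(Rational(-1, 2), 6, 4)), 1), -1))) = Mul(Add(Mul(48, Rational(-1, 75)), Mul(32, Rational(1, 31))), Add(154, Add(Mul(Add(1, -12), 1), -1))) = Mul(Add(Rational(-16, 25), Rational(32, 31)), Add(154, Add(Mul(-11, 1), -1))) = Mul(Rational(304, 775), Add(154, Add(-11, -1))) = Mul(Rational(304, 775), Add(154, -12)) = Mul(Rational(304, 775), 142) = Rational(43168, 775)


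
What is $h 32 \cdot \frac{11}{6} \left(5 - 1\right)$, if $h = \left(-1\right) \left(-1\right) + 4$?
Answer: $\frac{3520}{3} \approx 1173.3$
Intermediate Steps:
$h = 5$ ($h = 1 + 4 = 5$)
$h 32 \cdot \frac{11}{6} \left(5 - 1\right) = 5 \cdot 32 \cdot \frac{11}{6} \left(5 - 1\right) = 160 \cdot 11 \cdot \frac{1}{6} \left(5 - 1\right) = 160 \cdot \frac{11}{6} \cdot 4 = 160 \cdot \frac{22}{3} = \frac{3520}{3}$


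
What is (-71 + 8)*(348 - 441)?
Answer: 5859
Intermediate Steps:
(-71 + 8)*(348 - 441) = -63*(-93) = 5859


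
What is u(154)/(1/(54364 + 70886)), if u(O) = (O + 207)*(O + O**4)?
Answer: 25431263556352500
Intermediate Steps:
u(O) = (207 + O)*(O + O**4)
u(154)/(1/(54364 + 70886)) = (154*(207 + 154 + 154**4 + 207*154**3))/(1/(54364 + 70886)) = (154*(207 + 154 + 562448656 + 207*3652264))/(1/125250) = (154*(207 + 154 + 562448656 + 756018648))/(1/125250) = (154*1318467665)*125250 = 203044020410*125250 = 25431263556352500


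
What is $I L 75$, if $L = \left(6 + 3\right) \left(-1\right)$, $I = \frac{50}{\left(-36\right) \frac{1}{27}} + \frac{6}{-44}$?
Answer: $\frac{279450}{11} \approx 25405.0$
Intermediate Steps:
$I = - \frac{414}{11}$ ($I = \frac{50}{\left(-36\right) \frac{1}{27}} + 6 \left(- \frac{1}{44}\right) = \frac{50}{- \frac{4}{3}} - \frac{3}{22} = 50 \left(- \frac{3}{4}\right) - \frac{3}{22} = - \frac{75}{2} - \frac{3}{22} = - \frac{414}{11} \approx -37.636$)
$L = -9$ ($L = 9 \left(-1\right) = -9$)
$I L 75 = \left(- \frac{414}{11}\right) \left(-9\right) 75 = \frac{3726}{11} \cdot 75 = \frac{279450}{11}$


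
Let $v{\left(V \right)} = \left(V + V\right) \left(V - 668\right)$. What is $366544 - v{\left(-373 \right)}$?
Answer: $-410042$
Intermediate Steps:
$v{\left(V \right)} = 2 V \left(-668 + V\right)$
$366544 - v{\left(-373 \right)} = 366544 - 2 \left(-373\right) \left(-668 - 373\right) = 366544 - 2 \left(-373\right) \left(-1041\right) = 366544 - 776586 = -410042$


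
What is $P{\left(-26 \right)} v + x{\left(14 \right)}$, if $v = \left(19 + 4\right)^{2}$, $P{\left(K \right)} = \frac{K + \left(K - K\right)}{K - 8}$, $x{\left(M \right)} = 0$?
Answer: $\frac{6877}{17} \approx 404.53$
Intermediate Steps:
$P{\left(K \right)} = \frac{K}{-8 + K}$ ($P{\left(K \right)} = \frac{K + 0}{-8 + K} = \frac{K}{-8 + K}$)
$v = 529$ ($v = 23^{2} = 529$)
$P{\left(-26 \right)} v + x{\left(14 \right)} = - \frac{26}{-8 - 26} \cdot 529 + 0 = - \frac{26}{-34} \cdot 529 + 0 = \left(-26\right) \left(- \frac{1}{34}\right) 529 + 0 = \frac{13}{17} \cdot 529 + 0 = \frac{6877}{17} + 0 = \frac{6877}{17}$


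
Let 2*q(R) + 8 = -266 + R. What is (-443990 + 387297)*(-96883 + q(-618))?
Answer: 5517872997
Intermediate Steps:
q(R) = -137 + R/2 (q(R) = -4 + (-266 + R)/2 = -4 + (-133 + R/2) = -137 + R/2)
(-443990 + 387297)*(-96883 + q(-618)) = (-443990 + 387297)*(-96883 + (-137 + (½)*(-618))) = -56693*(-96883 + (-137 - 309)) = -56693*(-96883 - 446) = -56693*(-97329) = 5517872997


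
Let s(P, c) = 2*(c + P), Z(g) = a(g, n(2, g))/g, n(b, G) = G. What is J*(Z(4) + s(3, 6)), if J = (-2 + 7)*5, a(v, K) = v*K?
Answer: 550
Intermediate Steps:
a(v, K) = K*v
J = 25 (J = 5*5 = 25)
Z(g) = g (Z(g) = (g*g)/g = g²/g = g)
s(P, c) = 2*P + 2*c (s(P, c) = 2*(P + c) = 2*P + 2*c)
J*(Z(4) + s(3, 6)) = 25*(4 + (2*3 + 2*6)) = 25*(4 + (6 + 12)) = 25*(4 + 18) = 25*22 = 550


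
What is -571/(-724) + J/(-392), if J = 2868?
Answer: -231575/35476 ≈ -6.5276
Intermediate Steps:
-571/(-724) + J/(-392) = -571/(-724) + 2868/(-392) = -571*(-1/724) + 2868*(-1/392) = 571/724 - 717/98 = -231575/35476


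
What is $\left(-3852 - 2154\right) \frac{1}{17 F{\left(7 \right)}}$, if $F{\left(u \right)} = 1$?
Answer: $- \frac{6006}{17} \approx -353.29$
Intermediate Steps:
$\left(-3852 - 2154\right) \frac{1}{17 F{\left(7 \right)}} = \left(-3852 - 2154\right) \frac{1}{17 \cdot 1} = - 6006 \cdot \frac{1}{17} \cdot 1 = \left(-6006\right) \frac{1}{17} = - \frac{6006}{17}$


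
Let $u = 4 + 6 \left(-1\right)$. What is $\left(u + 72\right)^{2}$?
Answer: $4900$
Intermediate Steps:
$u = -2$ ($u = 4 - 6 = -2$)
$\left(u + 72\right)^{2} = \left(-2 + 72\right)^{2} = 70^{2} = 4900$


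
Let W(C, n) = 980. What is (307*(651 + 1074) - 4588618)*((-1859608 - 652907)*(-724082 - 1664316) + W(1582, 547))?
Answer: -24357853508204533850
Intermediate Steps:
(307*(651 + 1074) - 4588618)*((-1859608 - 652907)*(-724082 - 1664316) + W(1582, 547)) = (307*(651 + 1074) - 4588618)*((-1859608 - 652907)*(-724082 - 1664316) + 980) = (307*1725 - 4588618)*(-2512515*(-2388398) + 980) = (529575 - 4588618)*(6000885800970 + 980) = -4059043*6000885801950 = -24357853508204533850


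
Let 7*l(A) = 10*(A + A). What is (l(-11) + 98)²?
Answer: 217156/49 ≈ 4431.8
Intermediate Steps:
l(A) = 20*A/7 (l(A) = (10*(A + A))/7 = (10*(2*A))/7 = (20*A)/7 = 20*A/7)
(l(-11) + 98)² = ((20/7)*(-11) + 98)² = (-220/7 + 98)² = (466/7)² = 217156/49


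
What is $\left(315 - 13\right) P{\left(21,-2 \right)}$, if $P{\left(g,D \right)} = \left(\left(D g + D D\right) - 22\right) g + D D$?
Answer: $-379312$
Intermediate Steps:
$P{\left(g,D \right)} = D^{2} + g \left(-22 + D^{2} + D g\right)$ ($P{\left(g,D \right)} = \left(\left(D g + D^{2}\right) - 22\right) g + D^{2} = \left(\left(D^{2} + D g\right) - 22\right) g + D^{2} = \left(-22 + D^{2} + D g\right) g + D^{2} = g \left(-22 + D^{2} + D g\right) + D^{2} = D^{2} + g \left(-22 + D^{2} + D g\right)$)
$\left(315 - 13\right) P{\left(21,-2 \right)} = \left(315 - 13\right) \left(\left(-2\right)^{2} - 462 - 2 \cdot 21^{2} + 21 \left(-2\right)^{2}\right) = 302 \left(4 - 462 - 882 + 21 \cdot 4\right) = 302 \left(4 - 462 - 882 + 84\right) = 302 \left(-1256\right) = -379312$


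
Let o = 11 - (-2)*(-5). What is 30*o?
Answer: 30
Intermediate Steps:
o = 1 (o = 11 - 1*10 = 11 - 10 = 1)
30*o = 30*1 = 30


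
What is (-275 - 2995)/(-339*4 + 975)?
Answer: 1090/127 ≈ 8.5827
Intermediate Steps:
(-275 - 2995)/(-339*4 + 975) = -3270/(-1356 + 975) = -3270/(-381) = -3270*(-1/381) = 1090/127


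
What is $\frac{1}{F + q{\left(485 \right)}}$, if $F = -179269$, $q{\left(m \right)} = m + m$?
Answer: $- \frac{1}{178299} \approx -5.6086 \cdot 10^{-6}$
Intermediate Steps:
$q{\left(m \right)} = 2 m$
$\frac{1}{F + q{\left(485 \right)}} = \frac{1}{-179269 + 2 \cdot 485} = \frac{1}{-179269 + 970} = \frac{1}{-178299} = - \frac{1}{178299}$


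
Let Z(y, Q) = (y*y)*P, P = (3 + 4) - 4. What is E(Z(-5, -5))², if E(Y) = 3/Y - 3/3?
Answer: 576/625 ≈ 0.92160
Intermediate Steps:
P = 3 (P = 7 - 4 = 3)
Z(y, Q) = 3*y² (Z(y, Q) = (y*y)*3 = y²*3 = 3*y²)
E(Y) = -1 + 3/Y (E(Y) = 3/Y - 3*⅓ = 3/Y - 1 = -1 + 3/Y)
E(Z(-5, -5))² = ((3 - 3*(-5)²)/((3*(-5)²)))² = ((3 - 3*25)/((3*25)))² = ((3 - 1*75)/75)² = ((3 - 75)/75)² = ((1/75)*(-72))² = (-24/25)² = 576/625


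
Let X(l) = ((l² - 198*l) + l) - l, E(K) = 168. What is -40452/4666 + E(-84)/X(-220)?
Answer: -232448877/26817835 ≈ -8.6677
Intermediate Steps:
X(l) = l² - 198*l (X(l) = (l² - 197*l) - l = l² - 198*l)
-40452/4666 + E(-84)/X(-220) = -40452/4666 + 168/((-220*(-198 - 220))) = -40452*1/4666 + 168/((-220*(-418))) = -20226/2333 + 168/91960 = -20226/2333 + 168*(1/91960) = -20226/2333 + 21/11495 = -232448877/26817835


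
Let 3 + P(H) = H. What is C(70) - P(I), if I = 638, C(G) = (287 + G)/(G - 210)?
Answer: -12751/20 ≈ -637.55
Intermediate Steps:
C(G) = (287 + G)/(-210 + G)
P(H) = -3 + H
C(70) - P(I) = (287 + 70)/(-210 + 70) - (-3 + 638) = 357/(-140) - 1*635 = -1/140*357 - 635 = -51/20 - 635 = -12751/20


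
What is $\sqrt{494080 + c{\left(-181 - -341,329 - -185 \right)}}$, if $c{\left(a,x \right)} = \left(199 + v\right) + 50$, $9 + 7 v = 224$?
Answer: $\frac{3 \sqrt{2691514}}{7} \approx 703.11$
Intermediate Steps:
$v = \frac{215}{7}$ ($v = - \frac{9}{7} + \frac{1}{7} \cdot 224 = - \frac{9}{7} + 32 = \frac{215}{7} \approx 30.714$)
$c{\left(a,x \right)} = \frac{1958}{7}$ ($c{\left(a,x \right)} = \left(199 + \frac{215}{7}\right) + 50 = \frac{1608}{7} + 50 = \frac{1958}{7}$)
$\sqrt{494080 + c{\left(-181 - -341,329 - -185 \right)}} = \sqrt{494080 + \frac{1958}{7}} = \sqrt{\frac{3460518}{7}} = \frac{3 \sqrt{2691514}}{7}$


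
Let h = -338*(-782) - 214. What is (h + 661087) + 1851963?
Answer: 2777152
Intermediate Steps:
h = 264102 (h = 264316 - 214 = 264102)
(h + 661087) + 1851963 = (264102 + 661087) + 1851963 = 925189 + 1851963 = 2777152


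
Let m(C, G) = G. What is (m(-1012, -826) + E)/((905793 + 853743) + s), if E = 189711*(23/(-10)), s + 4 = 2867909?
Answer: -4371613/46274410 ≈ -0.094471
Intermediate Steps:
s = 2867905 (s = -4 + 2867909 = 2867905)
E = -4363353/10 (E = 189711*(23*(-1/10)) = 189711*(-23/10) = -4363353/10 ≈ -4.3634e+5)
(m(-1012, -826) + E)/((905793 + 853743) + s) = (-826 - 4363353/10)/((905793 + 853743) + 2867905) = -4371613/(10*(1759536 + 2867905)) = -4371613/10/4627441 = -4371613/10*1/4627441 = -4371613/46274410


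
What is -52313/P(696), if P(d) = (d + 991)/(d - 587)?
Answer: -5702117/1687 ≈ -3380.0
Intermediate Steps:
P(d) = (991 + d)/(-587 + d)
-52313/P(696) = -52313*(-587 + 696)/(991 + 696) = -52313/(1687/109) = -52313/((1/109)*1687) = -52313/1687/109 = -52313*109/1687 = -5702117/1687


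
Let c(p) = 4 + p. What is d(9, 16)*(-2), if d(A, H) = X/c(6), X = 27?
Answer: -27/5 ≈ -5.4000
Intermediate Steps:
d(A, H) = 27/10 (d(A, H) = 27/(4 + 6) = 27/10)
d(9, 16)*(-2) = (27/10)*(-2) = -27/5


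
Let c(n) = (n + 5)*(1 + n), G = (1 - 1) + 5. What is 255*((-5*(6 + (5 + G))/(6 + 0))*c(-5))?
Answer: 0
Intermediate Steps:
G = 5 (G = 0 + 5 = 5)
c(n) = (1 + n)*(5 + n) (c(n) = (5 + n)*(1 + n) = (1 + n)*(5 + n))
255*((-5*(6 + (5 + G))/(6 + 0))*c(-5)) = 255*((-5*(6 + (5 + 5))/(6 + 0))*(5 + (-5)**2 + 6*(-5))) = 255*((-5*(6 + 10)/6)*(5 + 25 - 30)) = 255*(-80/6*0) = 255*(-5*8/3*0) = 255*(-40/3*0) = 255*0 = 0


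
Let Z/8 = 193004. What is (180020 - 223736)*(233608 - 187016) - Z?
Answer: -2038359904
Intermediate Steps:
Z = 1544032 (Z = 8*193004 = 1544032)
(180020 - 223736)*(233608 - 187016) - Z = (180020 - 223736)*(233608 - 187016) - 1*1544032 = -43716*46592 - 1544032 = -2036815872 - 1544032 = -2038359904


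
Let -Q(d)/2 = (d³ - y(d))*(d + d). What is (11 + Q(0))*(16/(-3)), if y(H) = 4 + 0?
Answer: -176/3 ≈ -58.667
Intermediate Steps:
y(H) = 4
Q(d) = -4*d*(-4 + d³) (Q(d) = -2*(d³ - 1*4)*(d + d) = -2*(d³ - 4)*2*d = -2*(-4 + d³)*2*d = -4*d*(-4 + d³))
(11 + Q(0))*(16/(-3)) = (11 + 4*0*(4 - 1*0³))*(16/(-3)) = (11 + 4*0*(4 - 1*0))*(16*(-⅓)) = (11 + 4*0*(4 + 0))*(-16/3) = (11 + 4*0*4)*(-16/3) = (11 + 0)*(-16/3) = 11*(-16/3) = -176/3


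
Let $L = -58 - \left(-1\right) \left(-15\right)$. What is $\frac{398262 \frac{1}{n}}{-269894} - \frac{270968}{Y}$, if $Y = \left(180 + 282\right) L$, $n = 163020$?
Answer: $\frac{90318705423179}{11241519629340} \approx 8.0344$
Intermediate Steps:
$L = -73$ ($L = -58 - 15 = -73$)
$Y = -33726$ ($Y = \left(180 + 282\right) \left(-73\right) = 462 \left(-73\right) = -33726$)
$\frac{398262 \frac{1}{n}}{-269894} - \frac{270968}{Y} = \frac{398262 \cdot \frac{1}{163020}}{-269894} - \frac{270968}{-33726} = 398262 \cdot \frac{1}{163020} \left(- \frac{1}{269894}\right) - - \frac{135484}{16863} = \frac{66377}{27170} \left(- \frac{1}{269894}\right) + \frac{135484}{16863} = - \frac{66377}{7333019980} + \frac{135484}{16863} = \frac{90318705423179}{11241519629340}$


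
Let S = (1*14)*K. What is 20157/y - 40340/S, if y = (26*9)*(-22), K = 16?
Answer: -4420531/24024 ≈ -184.00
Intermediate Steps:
y = -5148 (y = 234*(-22) = -5148)
S = 224 (S = (1*14)*16 = 14*16 = 224)
20157/y - 40340/S = 20157/(-5148) - 40340/224 = 20157*(-1/5148) - 40340*1/224 = -6719/1716 - 10085/56 = -4420531/24024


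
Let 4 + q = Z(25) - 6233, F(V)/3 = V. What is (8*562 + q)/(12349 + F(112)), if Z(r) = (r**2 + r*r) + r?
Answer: -466/12685 ≈ -0.036736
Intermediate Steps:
F(V) = 3*V
Z(r) = r + 2*r**2 (Z(r) = (r**2 + r**2) + r = 2*r**2 + r = r + 2*r**2)
q = -4962 (q = -4 + (25*(1 + 2*25) - 6233) = -4 + (25*(1 + 50) - 6233) = -4 + (25*51 - 6233) = -4 + (1275 - 6233) = -4 - 4958 = -4962)
(8*562 + q)/(12349 + F(112)) = (8*562 - 4962)/(12349 + 3*112) = (4496 - 4962)/(12349 + 336) = -466/12685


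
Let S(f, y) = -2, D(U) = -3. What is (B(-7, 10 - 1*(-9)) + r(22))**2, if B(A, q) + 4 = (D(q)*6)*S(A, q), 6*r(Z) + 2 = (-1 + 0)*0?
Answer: 9025/9 ≈ 1002.8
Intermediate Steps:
r(Z) = -1/3 (r(Z) = -1/3 + ((-1 + 0)*0)/6 = -1/3 + (-1*0)/6 = -1/3 + (1/6)*0 = -1/3 + 0 = -1/3)
B(A, q) = 32 (B(A, q) = -4 - 3*6*(-2) = -4 - 18*(-2) = -4 + 36 = 32)
(B(-7, 10 - 1*(-9)) + r(22))**2 = (32 - 1/3)**2 = (95/3)**2 = 9025/9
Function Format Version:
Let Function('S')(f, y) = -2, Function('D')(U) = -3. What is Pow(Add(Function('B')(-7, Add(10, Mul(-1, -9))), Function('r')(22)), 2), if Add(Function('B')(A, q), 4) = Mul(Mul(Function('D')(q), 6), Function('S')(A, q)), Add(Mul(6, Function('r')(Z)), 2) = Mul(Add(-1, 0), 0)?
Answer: Rational(9025, 9) ≈ 1002.8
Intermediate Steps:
Function('r')(Z) = Rational(-1, 3) (Function('r')(Z) = Add(Rational(-1, 3), Mul(Rational(1, 6), Mul(Add(-1, 0), 0))) = Add(Rational(-1, 3), Mul(Rational(1, 6), Mul(-1, 0))) = Add(Rational(-1, 3), Mul(Rational(1, 6), 0)) = Add(Rational(-1, 3), 0) = Rational(-1, 3))
Function('B')(A, q) = 32 (Function('B')(A, q) = Add(-4, Mul(Mul(-3, 6), -2)) = Add(-4, Mul(-18, -2)) = Add(-4, 36) = 32)
Pow(Add(Function('B')(-7, Add(10, Mul(-1, -9))), Function('r')(22)), 2) = Pow(Add(32, Rational(-1, 3)), 2) = Pow(Rational(95, 3), 2) = Rational(9025, 9)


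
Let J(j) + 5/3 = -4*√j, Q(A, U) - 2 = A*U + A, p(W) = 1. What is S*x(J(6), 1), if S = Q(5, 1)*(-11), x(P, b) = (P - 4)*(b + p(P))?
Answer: 1496 + 1056*√6 ≈ 4082.7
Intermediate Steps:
Q(A, U) = 2 + A + A*U (Q(A, U) = 2 + (A*U + A) = 2 + (A + A*U) = 2 + A + A*U)
J(j) = -5/3 - 4*√j
x(P, b) = (1 + b)*(-4 + P) (x(P, b) = (P - 4)*(b + 1) = (-4 + P)*(1 + b) = (1 + b)*(-4 + P))
S = -132 (S = (2 + 5 + 5*1)*(-11) = (2 + 5 + 5)*(-11) = 12*(-11) = -132)
S*x(J(6), 1) = -132*(-4 + (-5/3 - 4*√6) - 4*1 + (-5/3 - 4*√6)*1) = -132*(-4 + (-5/3 - 4*√6) - 4 + (-5/3 - 4*√6)) = -132*(-34/3 - 8*√6) = 1496 + 1056*√6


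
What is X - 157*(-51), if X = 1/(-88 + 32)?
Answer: 448391/56 ≈ 8007.0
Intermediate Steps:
X = -1/56 (X = 1/(-56) = -1/56 ≈ -0.017857)
X - 157*(-51) = -1/56 - 157*(-51) = -1/56 + 8007 = 448391/56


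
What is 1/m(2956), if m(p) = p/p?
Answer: 1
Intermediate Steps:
m(p) = 1
1/m(2956) = 1/1 = 1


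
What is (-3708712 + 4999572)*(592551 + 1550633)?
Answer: 2766550498240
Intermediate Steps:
(-3708712 + 4999572)*(592551 + 1550633) = 1290860*2143184 = 2766550498240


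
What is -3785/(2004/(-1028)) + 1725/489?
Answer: 158845510/81663 ≈ 1945.1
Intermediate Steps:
-3785/(2004/(-1028)) + 1725/489 = -3785/(2004*(-1/1028)) + 1725*(1/489) = -3785/(-501/257) + 575/163 = -3785*(-257/501) + 575/163 = 972745/501 + 575/163 = 158845510/81663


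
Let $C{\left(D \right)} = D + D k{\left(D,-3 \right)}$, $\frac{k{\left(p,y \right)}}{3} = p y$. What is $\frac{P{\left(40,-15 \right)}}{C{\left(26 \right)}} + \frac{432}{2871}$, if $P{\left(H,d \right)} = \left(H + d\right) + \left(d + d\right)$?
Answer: $\frac{292379}{1932502} \approx 0.1513$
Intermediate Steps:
$k{\left(p,y \right)} = 3 p y$
$C{\left(D \right)} = D - 9 D^{2}$ ($C{\left(D \right)} = D + D 3 D \left(-3\right) = D + D \left(- 9 D\right) = D - 9 D^{2}$)
$P{\left(H,d \right)} = H + 3 d$ ($P{\left(H,d \right)} = \left(H + d\right) + 2 d = H + 3 d$)
$\frac{P{\left(40,-15 \right)}}{C{\left(26 \right)}} + \frac{432}{2871} = \frac{40 + 3 \left(-15\right)}{26 \left(1 - 234\right)} + \frac{432}{2871} = \frac{40 - 45}{26 \left(1 - 234\right)} + 432 \cdot \frac{1}{2871} = - \frac{5}{26 \left(-233\right)} + \frac{48}{319} = - \frac{5}{-6058} + \frac{48}{319} = \left(-5\right) \left(- \frac{1}{6058}\right) + \frac{48}{319} = \frac{5}{6058} + \frac{48}{319} = \frac{292379}{1932502}$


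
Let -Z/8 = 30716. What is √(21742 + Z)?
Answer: I*√223986 ≈ 473.27*I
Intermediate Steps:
Z = -245728 (Z = -8*30716 = -245728)
√(21742 + Z) = √(21742 - 245728) = √(-223986) = I*√223986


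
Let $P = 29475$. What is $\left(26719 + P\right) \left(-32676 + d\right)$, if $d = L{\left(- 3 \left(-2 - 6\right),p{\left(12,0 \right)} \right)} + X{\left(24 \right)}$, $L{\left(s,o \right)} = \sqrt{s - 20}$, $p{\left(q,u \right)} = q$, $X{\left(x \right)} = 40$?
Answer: $-1833834996$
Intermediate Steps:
$L{\left(s,o \right)} = \sqrt{-20 + s}$
$d = 42$ ($d = \sqrt{-20 - 3 \left(-2 - 6\right)} + 40 = \sqrt{-20 - -24} + 40 = \sqrt{-20 + 24} + 40 = \sqrt{4} + 40 = 2 + 40 = 42$)
$\left(26719 + P\right) \left(-32676 + d\right) = \left(26719 + 29475\right) \left(-32676 + 42\right) = 56194 \left(-32634\right) = -1833834996$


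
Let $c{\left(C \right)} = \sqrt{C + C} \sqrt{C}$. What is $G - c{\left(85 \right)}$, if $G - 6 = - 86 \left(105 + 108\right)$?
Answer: $-18312 - 85 \sqrt{2} \approx -18432.0$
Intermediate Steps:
$c{\left(C \right)} = C \sqrt{2}$ ($c{\left(C \right)} = \sqrt{2 C} \sqrt{C} = \sqrt{2} \sqrt{C} \sqrt{C} = C \sqrt{2}$)
$G = -18312$ ($G = 6 - 86 \left(105 + 108\right) = 6 - 18318 = -18312$)
$G - c{\left(85 \right)} = -18312 - 85 \sqrt{2}$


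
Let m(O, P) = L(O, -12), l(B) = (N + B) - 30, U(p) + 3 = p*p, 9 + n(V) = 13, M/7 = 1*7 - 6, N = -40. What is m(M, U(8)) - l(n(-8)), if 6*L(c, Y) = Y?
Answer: 64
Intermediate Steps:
M = 7 (M = 7*(1*7 - 6) = 7*(7 - 6) = 7*1 = 7)
L(c, Y) = Y/6
n(V) = 4 (n(V) = -9 + 13 = 4)
U(p) = -3 + p² (U(p) = -3 + p*p = -3 + p²)
l(B) = -70 + B (l(B) = (-40 + B) - 30 = -70 + B)
m(O, P) = -2 (m(O, P) = (⅙)*(-12) = -2)
m(M, U(8)) - l(n(-8)) = -2 - (-70 + 4) = -2 - 1*(-66) = -2 + 66 = 64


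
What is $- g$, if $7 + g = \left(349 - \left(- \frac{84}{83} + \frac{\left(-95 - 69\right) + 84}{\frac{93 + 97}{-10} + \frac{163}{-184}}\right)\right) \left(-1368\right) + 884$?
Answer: $\frac{143477419163}{303697} \approx 4.7244 \cdot 10^{5}$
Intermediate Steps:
$g = - \frac{143477419163}{303697}$ ($g = -7 + \left(\left(349 - \left(- \frac{84}{83} + \frac{\left(-95 - 69\right) + 84}{\frac{93 + 97}{-10} + \frac{163}{-184}}\right)\right) \left(-1368\right) + 884\right) = -7 + \left(\left(349 - \left(\left(-84\right) \frac{1}{83} + \frac{-164 + 84}{190 \left(- \frac{1}{10}\right) + 163 \left(- \frac{1}{184}\right)}\right)\right) \left(-1368\right) + 884\right) = -7 + \left(\left(349 - \left(- \frac{84}{83} - \frac{80}{-19 - \frac{163}{184}}\right)\right) \left(-1368\right) + 884\right) = -7 + \left(\left(349 - \left(- \frac{84}{83} - \frac{80}{- \frac{3659}{184}}\right)\right) \left(-1368\right) + 884\right) = -7 + \left(\left(349 - \left(- \frac{84}{83} - - \frac{14720}{3659}\right)\right) \left(-1368\right) + 884\right) = -7 + \left(\left(349 - \left(- \frac{84}{83} + \frac{14720}{3659}\right)\right) \left(-1368\right) + 884\right) = -7 + \left(\left(349 - \frac{914404}{303697}\right) \left(-1368\right) + 884\right) = -7 + \left(\frac{105075849}{303697} \left(-1368\right) + 884\right) = -7 + \left(- \frac{143743761432}{303697} + 884\right) = -7 - \frac{143475293284}{303697} = - \frac{143477419163}{303697} \approx -4.7244 \cdot 10^{5}$)
$- g = \left(-1\right) \left(- \frac{143477419163}{303697}\right) = \frac{143477419163}{303697}$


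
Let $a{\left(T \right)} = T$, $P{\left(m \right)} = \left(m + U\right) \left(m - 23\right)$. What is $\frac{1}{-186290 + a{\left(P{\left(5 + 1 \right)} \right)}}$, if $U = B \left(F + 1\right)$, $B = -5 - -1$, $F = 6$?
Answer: $- \frac{1}{185916} \approx -5.3788 \cdot 10^{-6}$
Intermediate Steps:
$B = -4$ ($B = -5 + 1 = -4$)
$U = -28$ ($U = - 4 \left(6 + 1\right) = \left(-4\right) 7 = -28$)
$P{\left(m \right)} = \left(-28 + m\right) \left(-23 + m\right)$ ($P{\left(m \right)} = \left(m - 28\right) \left(m - 23\right) = \left(-28 + m\right) \left(-23 + m\right)$)
$\frac{1}{-186290 + a{\left(P{\left(5 + 1 \right)} \right)}} = \frac{1}{-186290 + \left(644 + \left(5 + 1\right)^{2} - 51 \left(5 + 1\right)\right)} = \frac{1}{-186290 + \left(644 + 6^{2} - 306\right)} = \frac{1}{-186290 + \left(644 + 36 - 306\right)} = \frac{1}{-186290 + 374} = \frac{1}{-185916} = - \frac{1}{185916}$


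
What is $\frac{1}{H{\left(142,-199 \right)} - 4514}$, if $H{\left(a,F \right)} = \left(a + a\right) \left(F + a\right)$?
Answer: $- \frac{1}{20702} \approx -4.8305 \cdot 10^{-5}$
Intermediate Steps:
$H{\left(a,F \right)} = 2 a \left(F + a\right)$
$\frac{1}{H{\left(142,-199 \right)} - 4514} = \frac{1}{2 \cdot 142 \left(-199 + 142\right) - 4514} = \frac{1}{2 \cdot 142 \left(-57\right) + \left(-12070 + 7556\right)} = \frac{1}{-16188 - 4514} = \frac{1}{-20702} = - \frac{1}{20702}$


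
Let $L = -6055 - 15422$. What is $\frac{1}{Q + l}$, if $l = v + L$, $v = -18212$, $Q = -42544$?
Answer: $- \frac{1}{82233} \approx -1.2161 \cdot 10^{-5}$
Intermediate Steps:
$L = -21477$
$l = -39689$ ($l = -18212 - 21477 = -39689$)
$\frac{1}{Q + l} = \frac{1}{-42544 - 39689} = \frac{1}{-82233} = - \frac{1}{82233}$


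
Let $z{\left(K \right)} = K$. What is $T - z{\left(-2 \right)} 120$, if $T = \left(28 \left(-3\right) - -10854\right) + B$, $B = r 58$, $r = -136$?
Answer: $3122$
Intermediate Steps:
$B = -7888$ ($B = \left(-136\right) 58 = -7888$)
$T = 2882$ ($T = \left(28 \left(-3\right) - -10854\right) - 7888 = \left(-84 + 10854\right) - 7888 = 10770 - 7888 = 2882$)
$T - z{\left(-2 \right)} 120 = 2882 - \left(-2\right) 120 = 2882 - -240 = 2882 + 240 = 3122$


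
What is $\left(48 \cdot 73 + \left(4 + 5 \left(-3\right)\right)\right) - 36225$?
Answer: $-32732$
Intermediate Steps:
$\left(48 \cdot 73 + \left(4 + 5 \left(-3\right)\right)\right) - 36225 = \left(3504 + \left(4 - 15\right)\right) - 36225 = \left(3504 - 11\right) - 36225 = 3493 - 36225 = -32732$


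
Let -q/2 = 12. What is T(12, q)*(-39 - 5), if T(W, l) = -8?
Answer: 352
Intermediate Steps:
q = -24 (q = -2*12 = -24)
T(12, q)*(-39 - 5) = -8*(-39 - 5) = -8*(-44) = 352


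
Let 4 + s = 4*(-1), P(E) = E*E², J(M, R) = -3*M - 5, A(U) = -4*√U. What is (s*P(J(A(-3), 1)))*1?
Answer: -50840 + 34272*I*√3 ≈ -50840.0 + 59361.0*I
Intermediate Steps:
J(M, R) = -5 - 3*M
P(E) = E³
s = -8 (s = -4 + 4*(-1) = -4 - 4 = -8)
(s*P(J(A(-3), 1)))*1 = -8*(-5 - (-12)*√(-3))³*1 = -8*(-5 - (-12)*I*√3)³*1 = -8*(-5 + 12*I*√3)³*1 = -8*(-5 + 12*I*√3)³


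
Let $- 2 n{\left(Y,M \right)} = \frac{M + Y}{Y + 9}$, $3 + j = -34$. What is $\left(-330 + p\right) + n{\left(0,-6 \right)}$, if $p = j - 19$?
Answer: $- \frac{1157}{3} \approx -385.67$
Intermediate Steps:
$j = -37$ ($j = -3 - 34 = -37$)
$p = -56$ ($p = -37 - 19 = -56$)
$n{\left(Y,M \right)} = - \frac{M + Y}{2 \left(9 + Y\right)}$ ($n{\left(Y,M \right)} = - \frac{\left(M + Y\right) \frac{1}{Y + 9}}{2} = - \frac{\left(M + Y\right) \frac{1}{9 + Y}}{2} = - \frac{\frac{1}{9 + Y} \left(M + Y\right)}{2} = - \frac{M + Y}{2 \left(9 + Y\right)}$)
$\left(-330 + p\right) + n{\left(0,-6 \right)} = \left(-330 - 56\right) + \frac{\left(-1\right) \left(-6\right) - 0}{2 \left(9 + 0\right)} = -386 + \frac{6 + 0}{2 \cdot 9} = -386 + \frac{1}{2} \cdot \frac{1}{9} \cdot 6 = -386 + \frac{1}{3} = - \frac{1157}{3}$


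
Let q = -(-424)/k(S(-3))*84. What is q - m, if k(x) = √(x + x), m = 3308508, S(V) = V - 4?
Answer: -3308508 - 2544*I*√14 ≈ -3.3085e+6 - 9518.8*I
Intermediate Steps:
S(V) = -4 + V
k(x) = √2*√x (k(x) = √(2*x) = √2*√x)
q = -2544*I*√14 (q = -(-424)/(√2*√(-4 - 3))*84 = -(-424)/(√2*√(-7))*84 = -(-424)/(√2*(I*√7))*84 = -(-424)/(I*√14)*84 = -(-424)*(-I*√14/14)*84 = -212*I*√14/7*84 = -2544*I*√14 ≈ -9518.8*I)
q - m = -2544*I*√14 - 1*3308508 = -2544*I*√14 - 3308508 = -3308508 - 2544*I*√14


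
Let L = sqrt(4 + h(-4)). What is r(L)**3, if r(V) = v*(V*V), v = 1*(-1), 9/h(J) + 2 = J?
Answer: -125/8 ≈ -15.625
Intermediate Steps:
h(J) = 9/(-2 + J)
L = sqrt(10)/2 (L = sqrt(4 + 9/(-2 - 4)) = sqrt(4 + 9/(-6)) = sqrt(4 + 9*(-1/6)) = sqrt(4 - 3/2) = sqrt(5/2) = sqrt(10)/2 ≈ 1.5811)
v = -1
r(V) = -V**2 (r(V) = -V*V = -V**2)
r(L)**3 = (-(sqrt(10)/2)**2)**3 = (-1*5/2)**3 = (-5/2)**3 = -125/8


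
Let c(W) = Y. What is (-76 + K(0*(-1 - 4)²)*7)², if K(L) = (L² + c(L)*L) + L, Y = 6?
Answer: 5776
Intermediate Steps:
c(W) = 6
K(L) = L² + 7*L (K(L) = (L² + 6*L) + L = L² + 7*L)
(-76 + K(0*(-1 - 4)²)*7)² = (-76 + ((0*(-1 - 4)²)*(7 + 0*(-1 - 4)²))*7)² = (-76 + ((0*(-5)²)*(7 + 0*(-5)²))*7)² = (-76 + ((0*25)*(7 + 0*25))*7)² = (-76 + (0*(7 + 0))*7)² = (-76 + (0*7)*7)² = (-76 + 0*7)² = (-76 + 0)² = (-76)² = 5776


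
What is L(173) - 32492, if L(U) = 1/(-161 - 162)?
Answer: -10494917/323 ≈ -32492.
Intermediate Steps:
L(U) = -1/323 (L(U) = 1/(-323) = -1/323)
L(173) - 32492 = -1/323 - 32492 = -10494917/323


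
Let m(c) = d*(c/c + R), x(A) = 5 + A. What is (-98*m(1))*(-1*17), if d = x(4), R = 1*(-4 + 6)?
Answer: 44982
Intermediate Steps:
R = 2 (R = 1*2 = 2)
d = 9 (d = 5 + 4 = 9)
m(c) = 27 (m(c) = 9*(c/c + 2) = 9*(1 + 2) = 9*3 = 27)
(-98*m(1))*(-1*17) = (-98*27)*(-1*17) = -2646*(-17) = 44982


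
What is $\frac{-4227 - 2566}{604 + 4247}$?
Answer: $- \frac{6793}{4851} \approx -1.4003$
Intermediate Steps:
$\frac{-4227 - 2566}{604 + 4247} = - \frac{6793}{4851}$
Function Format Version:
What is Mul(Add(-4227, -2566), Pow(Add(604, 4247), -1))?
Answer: Rational(-6793, 4851) ≈ -1.4003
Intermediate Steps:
Mul(Add(-4227, -2566), Pow(Add(604, 4247), -1)) = Mul(-6793, Pow(4851, -1)) = Mul(-6793, Rational(1, 4851)) = Rational(-6793, 4851)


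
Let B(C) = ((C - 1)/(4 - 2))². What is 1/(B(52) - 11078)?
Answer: -4/41711 ≈ -9.5898e-5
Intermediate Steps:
B(C) = (-½ + C/2)² (B(C) = ((-1 + C)/2)² = ((-1 + C)*(½))² = (-½ + C/2)²)
1/(B(52) - 11078) = 1/((-1 + 52)²/4 - 11078) = 1/((¼)*51² - 11078) = 1/((¼)*2601 - 11078) = 1/(2601/4 - 11078) = 1/(-41711/4) = -4/41711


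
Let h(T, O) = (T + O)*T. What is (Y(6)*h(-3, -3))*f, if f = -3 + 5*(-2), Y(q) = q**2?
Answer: -8424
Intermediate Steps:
h(T, O) = T*(O + T) (h(T, O) = (O + T)*T = T*(O + T))
f = -13 (f = -3 - 10 = -13)
(Y(6)*h(-3, -3))*f = (6**2*(-3*(-3 - 3)))*(-13) = (36*(-3*(-6)))*(-13) = (36*18)*(-13) = 648*(-13) = -8424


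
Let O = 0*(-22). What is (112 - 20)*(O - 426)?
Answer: -39192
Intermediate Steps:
O = 0
(112 - 20)*(O - 426) = (112 - 20)*(0 - 426) = 92*(-426) = -39192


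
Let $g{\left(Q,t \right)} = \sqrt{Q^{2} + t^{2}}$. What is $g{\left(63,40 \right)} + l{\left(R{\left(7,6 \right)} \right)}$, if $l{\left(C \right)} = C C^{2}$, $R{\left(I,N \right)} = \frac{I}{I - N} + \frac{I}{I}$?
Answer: $512 + \sqrt{5569} \approx 586.63$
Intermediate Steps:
$R{\left(I,N \right)} = 1 + \frac{I}{I - N}$ ($R{\left(I,N \right)} = \frac{I}{I - N} + 1 = 1 + \frac{I}{I - N}$)
$l{\left(C \right)} = C^{3}$
$g{\left(63,40 \right)} + l{\left(R{\left(7,6 \right)} \right)} = \sqrt{63^{2} + 40^{2}} + \left(\frac{\left(-1\right) 6 + 2 \cdot 7}{7 - 6}\right)^{3} = \sqrt{3969 + 1600} + \left(\frac{-6 + 14}{7 - 6}\right)^{3} = \sqrt{5569} + \left(1^{-1} \cdot 8\right)^{3} = \sqrt{5569} + \left(1 \cdot 8\right)^{3} = \sqrt{5569} + 8^{3} = \sqrt{5569} + 512 = 512 + \sqrt{5569}$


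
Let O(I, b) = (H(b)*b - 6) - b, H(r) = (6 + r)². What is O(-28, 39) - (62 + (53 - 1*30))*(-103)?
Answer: 87685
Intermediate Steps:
O(I, b) = -6 - b + b*(6 + b)² (O(I, b) = ((6 + b)²*b - 6) - b = (b*(6 + b)² - 6) - b = (-6 + b*(6 + b)²) - b = -6 - b + b*(6 + b)²)
O(-28, 39) - (62 + (53 - 1*30))*(-103) = (-6 - 1*39 + 39*(6 + 39)²) - (62 + (53 - 1*30))*(-103) = (-6 - 39 + 39*45²) - (62 + (53 - 30))*(-103) = (-6 - 39 + 39*2025) - (62 + 23)*(-103) = (-6 - 39 + 78975) - 85*(-103) = 78930 - 1*(-8755) = 78930 + 8755 = 87685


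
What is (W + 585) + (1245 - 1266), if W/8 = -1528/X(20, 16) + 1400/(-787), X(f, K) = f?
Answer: -241732/3935 ≈ -61.431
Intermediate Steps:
W = -2461072/3935 (W = 8*(-1528/20 + 1400/(-787)) = 8*(-1528*1/20 + 1400*(-1/787)) = 8*(-382/5 - 1400/787) = 8*(-307634/3935) = -2461072/3935 ≈ -625.43)
(W + 585) + (1245 - 1266) = (-2461072/3935 + 585) + (1245 - 1266) = -159097/3935 - 21 = -241732/3935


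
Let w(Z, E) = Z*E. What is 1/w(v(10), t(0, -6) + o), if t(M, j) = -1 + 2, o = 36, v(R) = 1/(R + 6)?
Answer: 16/37 ≈ 0.43243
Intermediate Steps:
v(R) = 1/(6 + R)
t(M, j) = 1
w(Z, E) = E*Z
1/w(v(10), t(0, -6) + o) = 1/((1 + 36)/(6 + 10)) = 1/(37/16) = 16/37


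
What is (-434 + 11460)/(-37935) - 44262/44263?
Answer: -2167122808/1679116905 ≈ -1.2906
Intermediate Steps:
(-434 + 11460)/(-37935) - 44262/44263 = 11026*(-1/37935) - 44262*1/44263 = -11026/37935 - 44262/44263 = -2167122808/1679116905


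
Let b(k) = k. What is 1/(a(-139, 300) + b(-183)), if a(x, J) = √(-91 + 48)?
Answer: -183/33532 - I*√43/33532 ≈ -0.0054575 - 0.00019556*I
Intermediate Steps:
a(x, J) = I*√43 (a(x, J) = √(-43) = I*√43)
1/(a(-139, 300) + b(-183)) = 1/(I*√43 - 183) = 1/(-183 + I*√43)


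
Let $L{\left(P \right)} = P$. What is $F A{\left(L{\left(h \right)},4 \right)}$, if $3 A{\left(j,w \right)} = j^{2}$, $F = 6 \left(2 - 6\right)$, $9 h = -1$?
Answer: $- \frac{8}{81} \approx -0.098765$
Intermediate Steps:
$h = - \frac{1}{9}$ ($h = \frac{1}{9} \left(-1\right) = - \frac{1}{9} \approx -0.11111$)
$F = -24$ ($F = 6 \left(-4\right) = -24$)
$A{\left(j,w \right)} = \frac{j^{2}}{3}$
$F A{\left(L{\left(h \right)},4 \right)} = - 24 \frac{\left(- \frac{1}{9}\right)^{2}}{3} = - 24 \cdot \frac{1}{3} \cdot \frac{1}{81} = \left(-24\right) \frac{1}{243} = - \frac{8}{81}$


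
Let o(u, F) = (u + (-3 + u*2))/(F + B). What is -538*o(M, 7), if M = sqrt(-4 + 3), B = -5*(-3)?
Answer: 807/11 - 807*I/11 ≈ 73.364 - 73.364*I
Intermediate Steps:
B = 15
M = I (M = sqrt(-1) = I ≈ 1.0*I)
o(u, F) = (-3 + 3*u)/(15 + F) (o(u, F) = (u + (-3 + u*2))/(F + 15) = (u + (-3 + 2*u))/(15 + F) = (-3 + 3*u)/(15 + F))
-538*o(M, 7) = -1614*(-1 + I)/(15 + 7) = -1614*(-1 + I)/22 = -538*(-3/22 + 3*I/22) = 807/11 - 807*I/11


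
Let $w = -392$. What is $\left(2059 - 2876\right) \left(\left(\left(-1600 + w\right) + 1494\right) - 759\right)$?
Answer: $1026969$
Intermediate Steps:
$\left(2059 - 2876\right) \left(\left(\left(-1600 + w\right) + 1494\right) - 759\right) = \left(2059 - 2876\right) \left(\left(\left(-1600 - 392\right) + 1494\right) - 759\right) = - 817 \left(\left(-1992 + 1494\right) - 759\right) = - 817 \left(-498 - 759\right) = \left(-817\right) \left(-1257\right) = 1026969$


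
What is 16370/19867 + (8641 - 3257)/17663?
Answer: 396107238/350910821 ≈ 1.1288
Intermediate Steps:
16370/19867 + (8641 - 3257)/17663 = 16370*(1/19867) + 5384*(1/17663) = 16370/19867 + 5384/17663 = 396107238/350910821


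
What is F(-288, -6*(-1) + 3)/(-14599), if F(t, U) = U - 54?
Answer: 45/14599 ≈ 0.0030824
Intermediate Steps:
F(t, U) = -54 + U
F(-288, -6*(-1) + 3)/(-14599) = (-54 + (-6*(-1) + 3))/(-14599) = (-54 + (6 + 3))*(-1/14599) = (-54 + 9)*(-1/14599) = -45*(-1/14599) = 45/14599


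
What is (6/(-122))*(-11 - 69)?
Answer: 240/61 ≈ 3.9344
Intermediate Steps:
(6/(-122))*(-11 - 69) = (6*(-1/122))*(-80) = -3/61*(-80) = 240/61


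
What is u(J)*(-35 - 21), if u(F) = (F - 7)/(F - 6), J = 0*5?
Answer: -196/3 ≈ -65.333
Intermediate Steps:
J = 0
u(F) = (-7 + F)/(-6 + F)
u(J)*(-35 - 21) = ((-7 + 0)/(-6 + 0))*(-35 - 21) = (-7/(-6))*(-56) = -⅙*(-7)*(-56) = (7/6)*(-56) = -196/3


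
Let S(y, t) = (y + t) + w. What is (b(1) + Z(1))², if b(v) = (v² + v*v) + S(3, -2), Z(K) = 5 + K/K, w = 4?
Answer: 169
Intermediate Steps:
S(y, t) = 4 + t + y (S(y, t) = (y + t) + 4 = (t + y) + 4 = 4 + t + y)
Z(K) = 6 (Z(K) = 5 + 1 = 6)
b(v) = 5 + 2*v² (b(v) = (v² + v*v) + (4 - 2 + 3) = (v² + v²) + 5 = 2*v² + 5 = 5 + 2*v²)
(b(1) + Z(1))² = ((5 + 2*1²) + 6)² = ((5 + 2*1) + 6)² = ((5 + 2) + 6)² = (7 + 6)² = 13² = 169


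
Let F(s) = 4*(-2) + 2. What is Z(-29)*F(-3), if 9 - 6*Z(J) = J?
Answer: -38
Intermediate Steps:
Z(J) = 3/2 - J/6
F(s) = -6 (F(s) = -8 + 2 = -6)
Z(-29)*F(-3) = (3/2 - ⅙*(-29))*(-6) = (3/2 + 29/6)*(-6) = (19/3)*(-6) = -38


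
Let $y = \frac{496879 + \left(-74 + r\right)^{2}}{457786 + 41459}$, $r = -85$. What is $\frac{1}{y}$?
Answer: $\frac{99849}{104432} \approx 0.95611$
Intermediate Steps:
$y = \frac{104432}{99849}$ ($y = \frac{496879 + \left(-74 - 85\right)^{2}}{457786 + 41459} = \frac{496879 + \left(-159\right)^{2}}{499245} = \left(496879 + 25281\right) \frac{1}{499245} = 522160 \cdot \frac{1}{499245} = \frac{104432}{99849} \approx 1.0459$)
$\frac{1}{y} = \frac{1}{\frac{104432}{99849}} = \frac{99849}{104432}$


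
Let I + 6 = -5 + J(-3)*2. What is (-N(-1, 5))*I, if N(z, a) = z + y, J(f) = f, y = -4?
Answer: -85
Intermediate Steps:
N(z, a) = -4 + z (N(z, a) = z - 4 = -4 + z)
I = -17 (I = -6 + (-5 - 3*2) = -6 + (-5 - 6) = -6 - 11 = -17)
(-N(-1, 5))*I = -(-4 - 1)*(-17) = -1*(-5)*(-17) = 5*(-17) = -85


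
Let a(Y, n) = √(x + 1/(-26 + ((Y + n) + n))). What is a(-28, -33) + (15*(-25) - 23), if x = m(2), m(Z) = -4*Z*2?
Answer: -398 + I*√57630/60 ≈ -398.0 + 4.001*I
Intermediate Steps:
m(Z) = -8*Z
x = -16 (x = -8*2 = -16)
a(Y, n) = √(-16 + 1/(-26 + Y + 2*n)) (a(Y, n) = √(-16 + 1/(-26 + ((Y + n) + n))) = √(-16 + 1/(-26 + (Y + 2*n))) = √(-16 + 1/(-26 + Y + 2*n)))
a(-28, -33) + (15*(-25) - 23) = √((417 - 32*(-33) - 16*(-28))/(-26 - 28 + 2*(-33))) + (15*(-25) - 23) = √((417 + 1056 + 448)/(-26 - 28 - 66)) + (-375 - 23) = √(1921/(-120)) - 398 = √(-1/120*1921) - 398 = √(-1921/120) - 398 = I*√57630/60 - 398 = -398 + I*√57630/60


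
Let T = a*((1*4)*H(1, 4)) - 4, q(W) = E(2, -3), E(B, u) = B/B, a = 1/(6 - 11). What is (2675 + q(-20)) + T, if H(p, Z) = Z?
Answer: 13344/5 ≈ 2668.8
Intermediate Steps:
a = -1/5 (a = 1/(-5) = -1/5 ≈ -0.20000)
E(B, u) = 1
q(W) = 1
T = -36/5 (T = -1*4*4/5 - 4 = -4*4/5 - 4 = -1/5*16 - 4 = -16/5 - 4 = -36/5 ≈ -7.2000)
(2675 + q(-20)) + T = (2675 + 1) - 36/5 = 2676 - 36/5 = 13344/5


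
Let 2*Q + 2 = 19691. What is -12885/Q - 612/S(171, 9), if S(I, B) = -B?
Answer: 437694/6563 ≈ 66.691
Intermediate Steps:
Q = 19689/2 (Q = -1 + (½)*19691 = -1 + 19691/2 = 19689/2 ≈ 9844.5)
-12885/Q - 612/S(171, 9) = -12885/19689/2 - 612/((-1*9)) = -12885*2/19689 - 612/(-9) = -8590/6563 - 612*(-⅑) = -8590/6563 + 68 = 437694/6563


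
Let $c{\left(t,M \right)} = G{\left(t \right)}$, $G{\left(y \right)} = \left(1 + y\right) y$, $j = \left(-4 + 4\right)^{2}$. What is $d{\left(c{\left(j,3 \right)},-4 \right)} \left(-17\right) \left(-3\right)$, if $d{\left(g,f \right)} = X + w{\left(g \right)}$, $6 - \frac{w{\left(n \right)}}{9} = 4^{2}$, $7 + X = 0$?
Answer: $-4947$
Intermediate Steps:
$X = -7$ ($X = -7 + 0 = -7$)
$j = 0$ ($j = 0^{2} = 0$)
$w{\left(n \right)} = -90$ ($w{\left(n \right)} = 54 - 9 \cdot 4^{2} = 54 - 144 = -90$)
$G{\left(y \right)} = y \left(1 + y\right)$
$c{\left(t,M \right)} = t \left(1 + t\right)$
$d{\left(g,f \right)} = -97$ ($d{\left(g,f \right)} = -7 - 90 = -97$)
$d{\left(c{\left(j,3 \right)},-4 \right)} \left(-17\right) \left(-3\right) = \left(-97\right) \left(-17\right) \left(-3\right) = 1649 \left(-3\right) = -4947$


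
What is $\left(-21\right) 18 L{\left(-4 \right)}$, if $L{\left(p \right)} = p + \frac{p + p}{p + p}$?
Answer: $1134$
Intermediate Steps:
$L{\left(p \right)} = 1 + p$ ($L{\left(p \right)} = p + \frac{2 p}{2 p} = p + 2 p \frac{1}{2 p} = p + 1 = 1 + p$)
$\left(-21\right) 18 L{\left(-4 \right)} = \left(-21\right) 18 \left(1 - 4\right) = \left(-378\right) \left(-3\right) = 1134$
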